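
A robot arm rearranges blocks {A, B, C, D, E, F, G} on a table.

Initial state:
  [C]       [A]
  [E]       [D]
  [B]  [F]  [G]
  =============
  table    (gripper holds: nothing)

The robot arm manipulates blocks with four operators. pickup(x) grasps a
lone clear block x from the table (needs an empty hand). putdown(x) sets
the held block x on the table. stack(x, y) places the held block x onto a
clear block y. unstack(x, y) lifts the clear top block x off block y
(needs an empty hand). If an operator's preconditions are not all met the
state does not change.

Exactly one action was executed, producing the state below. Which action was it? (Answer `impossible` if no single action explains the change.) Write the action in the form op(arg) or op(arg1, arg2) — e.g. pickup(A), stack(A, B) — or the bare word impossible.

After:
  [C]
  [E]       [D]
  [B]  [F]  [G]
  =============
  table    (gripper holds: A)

target: towers=[B/E/C; F; G/D] holding=A
         pickup(F) → towers=[B/E/C; G/D/A] holding=F
     unstack(A, D) → towers=[B/E/C; F; G/D] holding=A  ← match
     unstack(C, E) → towers=[B/E; F; G/D/A] holding=C

unstack(A, D)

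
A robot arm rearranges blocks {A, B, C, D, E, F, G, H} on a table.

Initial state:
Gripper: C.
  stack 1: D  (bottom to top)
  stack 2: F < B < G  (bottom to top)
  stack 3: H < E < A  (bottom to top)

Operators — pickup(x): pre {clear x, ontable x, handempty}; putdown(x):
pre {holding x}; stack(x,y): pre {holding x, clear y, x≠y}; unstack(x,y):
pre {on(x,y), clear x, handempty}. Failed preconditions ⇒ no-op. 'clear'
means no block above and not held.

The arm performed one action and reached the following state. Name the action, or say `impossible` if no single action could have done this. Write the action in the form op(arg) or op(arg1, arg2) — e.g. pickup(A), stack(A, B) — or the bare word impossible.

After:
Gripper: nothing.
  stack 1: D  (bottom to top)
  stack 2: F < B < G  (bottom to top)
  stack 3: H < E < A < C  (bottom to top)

stack(C, A)

target: towers=[D; F/B/G; H/E/A/C] holding=-
        putdown(C) → towers=[C; D; F/B/G; H/E/A] holding=-
       stack(C, G) → towers=[D; F/B/G/C; H/E/A] holding=-
       stack(C, A) → towers=[D; F/B/G; H/E/A/C] holding=-  ← match
       stack(C, D) → towers=[D/C; F/B/G; H/E/A] holding=-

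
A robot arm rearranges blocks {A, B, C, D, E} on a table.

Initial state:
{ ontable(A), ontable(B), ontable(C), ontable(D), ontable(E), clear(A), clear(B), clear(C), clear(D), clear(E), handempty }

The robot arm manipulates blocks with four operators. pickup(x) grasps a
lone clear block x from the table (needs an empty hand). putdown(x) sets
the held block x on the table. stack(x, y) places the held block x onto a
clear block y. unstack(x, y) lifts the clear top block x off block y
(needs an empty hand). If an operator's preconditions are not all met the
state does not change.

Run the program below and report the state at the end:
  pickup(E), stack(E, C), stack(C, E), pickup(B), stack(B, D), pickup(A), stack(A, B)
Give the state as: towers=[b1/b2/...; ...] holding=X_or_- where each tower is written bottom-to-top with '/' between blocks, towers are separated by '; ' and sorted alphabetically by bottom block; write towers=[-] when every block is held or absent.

step 1 (pickup(E)): towers=[A; B; C; D] holding=E
step 2 (stack(E, C)): towers=[A; B; C/E; D] holding=-
step 3 (stack(C, E)) [no-op]: towers=[A; B; C/E; D] holding=-
step 4 (pickup(B)): towers=[A; C/E; D] holding=B
step 5 (stack(B, D)): towers=[A; C/E; D/B] holding=-
step 6 (pickup(A)): towers=[C/E; D/B] holding=A
step 7 (stack(A, B)): towers=[C/E; D/B/A] holding=-

towers=[C/E; D/B/A] holding=-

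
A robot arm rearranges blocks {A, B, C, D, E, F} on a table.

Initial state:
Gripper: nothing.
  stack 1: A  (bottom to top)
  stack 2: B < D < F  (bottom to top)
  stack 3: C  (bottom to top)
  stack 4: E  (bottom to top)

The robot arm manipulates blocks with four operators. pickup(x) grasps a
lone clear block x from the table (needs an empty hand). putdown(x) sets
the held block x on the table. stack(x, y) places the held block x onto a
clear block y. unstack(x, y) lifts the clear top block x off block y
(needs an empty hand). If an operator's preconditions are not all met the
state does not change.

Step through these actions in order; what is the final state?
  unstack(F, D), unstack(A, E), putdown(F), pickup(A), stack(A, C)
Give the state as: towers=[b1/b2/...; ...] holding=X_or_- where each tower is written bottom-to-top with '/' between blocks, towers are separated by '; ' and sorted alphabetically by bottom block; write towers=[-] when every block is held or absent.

step 1 (unstack(F, D)): towers=[A; B/D; C; E] holding=F
step 2 (unstack(A, E)) [no-op]: towers=[A; B/D; C; E] holding=F
step 3 (putdown(F)): towers=[A; B/D; C; E; F] holding=-
step 4 (pickup(A)): towers=[B/D; C; E; F] holding=A
step 5 (stack(A, C)): towers=[B/D; C/A; E; F] holding=-

towers=[B/D; C/A; E; F] holding=-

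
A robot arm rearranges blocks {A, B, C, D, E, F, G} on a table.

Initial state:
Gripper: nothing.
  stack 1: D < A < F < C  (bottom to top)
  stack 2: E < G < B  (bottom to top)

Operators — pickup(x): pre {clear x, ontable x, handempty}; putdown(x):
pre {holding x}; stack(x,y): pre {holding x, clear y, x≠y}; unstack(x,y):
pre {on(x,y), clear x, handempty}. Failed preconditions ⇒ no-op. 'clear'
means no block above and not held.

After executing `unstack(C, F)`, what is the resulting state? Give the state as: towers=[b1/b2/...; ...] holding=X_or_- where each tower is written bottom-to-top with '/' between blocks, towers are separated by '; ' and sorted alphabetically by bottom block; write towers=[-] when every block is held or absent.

towers=[D/A/F; E/G/B] holding=C

before: towers=[D/A/F/C; E/G/B] holding=-
pre[unstack(C, F)]: on(C,F) ok, clear(C) ok, handempty ok
all met → apply unstack(C, F)
after:  towers=[D/A/F; E/G/B] holding=C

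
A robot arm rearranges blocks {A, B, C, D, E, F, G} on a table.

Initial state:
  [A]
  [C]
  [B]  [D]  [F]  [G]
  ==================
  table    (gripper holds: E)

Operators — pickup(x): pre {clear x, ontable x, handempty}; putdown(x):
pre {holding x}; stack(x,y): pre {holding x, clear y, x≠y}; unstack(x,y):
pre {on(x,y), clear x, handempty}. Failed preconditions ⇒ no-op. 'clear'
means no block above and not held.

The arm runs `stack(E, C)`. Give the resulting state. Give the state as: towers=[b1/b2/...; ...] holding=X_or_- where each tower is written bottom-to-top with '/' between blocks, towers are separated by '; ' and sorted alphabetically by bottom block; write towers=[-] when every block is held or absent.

towers=[B/C/A; D; F; G] holding=E

before: towers=[B/C/A; D; F; G] holding=E
pre[stack(E, C)]: holding(E) yes, clear(C) no, E≠C yes
clear(C) unmet → stack(E, C) is a no-op
after:  towers=[B/C/A; D; F; G] holding=E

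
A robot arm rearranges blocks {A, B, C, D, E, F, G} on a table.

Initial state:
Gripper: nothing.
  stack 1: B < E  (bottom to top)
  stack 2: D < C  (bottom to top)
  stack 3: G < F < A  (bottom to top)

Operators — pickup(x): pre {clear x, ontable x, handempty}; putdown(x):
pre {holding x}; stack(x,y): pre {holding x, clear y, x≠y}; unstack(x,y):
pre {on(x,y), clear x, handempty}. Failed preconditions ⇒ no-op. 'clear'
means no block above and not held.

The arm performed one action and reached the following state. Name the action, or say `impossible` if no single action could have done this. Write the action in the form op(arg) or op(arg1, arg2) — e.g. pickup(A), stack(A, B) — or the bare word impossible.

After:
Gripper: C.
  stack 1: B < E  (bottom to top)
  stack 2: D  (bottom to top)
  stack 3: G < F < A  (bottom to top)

target: towers=[B/E; D; G/F/A] holding=C
     unstack(A, F) → towers=[B/E; D/C; G/F] holding=A
     unstack(E, B) → towers=[B; D/C; G/F/A] holding=E
     unstack(C, D) → towers=[B/E; D; G/F/A] holding=C  ← match

unstack(C, D)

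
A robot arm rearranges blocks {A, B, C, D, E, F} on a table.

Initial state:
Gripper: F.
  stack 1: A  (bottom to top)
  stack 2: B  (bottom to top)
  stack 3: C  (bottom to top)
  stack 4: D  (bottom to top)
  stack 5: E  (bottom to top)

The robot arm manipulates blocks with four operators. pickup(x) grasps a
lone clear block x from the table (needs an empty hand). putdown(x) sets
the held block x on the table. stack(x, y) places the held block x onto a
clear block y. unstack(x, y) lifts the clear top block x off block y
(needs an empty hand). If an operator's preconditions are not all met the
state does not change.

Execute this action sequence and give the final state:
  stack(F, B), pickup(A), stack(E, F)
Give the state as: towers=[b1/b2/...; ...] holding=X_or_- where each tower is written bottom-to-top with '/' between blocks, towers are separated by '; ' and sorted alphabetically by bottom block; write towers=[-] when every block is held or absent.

towers=[B/F; C; D; E] holding=A

step 1 (stack(F, B)): towers=[A; B/F; C; D; E] holding=-
step 2 (pickup(A)): towers=[B/F; C; D; E] holding=A
step 3 (stack(E, F)) [no-op]: towers=[B/F; C; D; E] holding=A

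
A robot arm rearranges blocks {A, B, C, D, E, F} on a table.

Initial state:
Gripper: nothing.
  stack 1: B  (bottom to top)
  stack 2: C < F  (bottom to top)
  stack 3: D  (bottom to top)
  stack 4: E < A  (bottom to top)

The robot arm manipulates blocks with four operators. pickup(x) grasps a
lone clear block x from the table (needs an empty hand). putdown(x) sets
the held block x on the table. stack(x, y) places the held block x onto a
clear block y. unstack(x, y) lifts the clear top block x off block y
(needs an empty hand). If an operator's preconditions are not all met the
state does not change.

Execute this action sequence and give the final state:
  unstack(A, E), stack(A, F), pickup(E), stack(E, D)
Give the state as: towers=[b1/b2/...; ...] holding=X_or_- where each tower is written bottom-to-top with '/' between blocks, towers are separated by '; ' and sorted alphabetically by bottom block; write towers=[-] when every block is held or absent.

towers=[B; C/F/A; D/E] holding=-

step 1 (unstack(A, E)): towers=[B; C/F; D; E] holding=A
step 2 (stack(A, F)): towers=[B; C/F/A; D; E] holding=-
step 3 (pickup(E)): towers=[B; C/F/A; D] holding=E
step 4 (stack(E, D)): towers=[B; C/F/A; D/E] holding=-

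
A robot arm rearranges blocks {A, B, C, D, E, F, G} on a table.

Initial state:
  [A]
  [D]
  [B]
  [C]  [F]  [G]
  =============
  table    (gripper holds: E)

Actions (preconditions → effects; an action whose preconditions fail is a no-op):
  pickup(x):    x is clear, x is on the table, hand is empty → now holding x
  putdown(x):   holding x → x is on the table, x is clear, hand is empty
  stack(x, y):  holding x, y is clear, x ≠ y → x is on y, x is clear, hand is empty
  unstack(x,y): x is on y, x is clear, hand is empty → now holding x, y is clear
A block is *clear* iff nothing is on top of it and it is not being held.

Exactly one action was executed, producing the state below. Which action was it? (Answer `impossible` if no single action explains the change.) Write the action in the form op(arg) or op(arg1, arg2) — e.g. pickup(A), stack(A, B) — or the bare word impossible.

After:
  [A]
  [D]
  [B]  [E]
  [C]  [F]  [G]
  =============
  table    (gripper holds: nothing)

target: towers=[C/B/D/A; F/E; G] holding=-
        putdown(E) → towers=[C/B/D/A; E; F; G] holding=-
       stack(E, F) → towers=[C/B/D/A; F/E; G] holding=-  ← match
       stack(E, G) → towers=[C/B/D/A; F; G/E] holding=-
       stack(E, A) → towers=[C/B/D/A/E; F; G] holding=-

stack(E, F)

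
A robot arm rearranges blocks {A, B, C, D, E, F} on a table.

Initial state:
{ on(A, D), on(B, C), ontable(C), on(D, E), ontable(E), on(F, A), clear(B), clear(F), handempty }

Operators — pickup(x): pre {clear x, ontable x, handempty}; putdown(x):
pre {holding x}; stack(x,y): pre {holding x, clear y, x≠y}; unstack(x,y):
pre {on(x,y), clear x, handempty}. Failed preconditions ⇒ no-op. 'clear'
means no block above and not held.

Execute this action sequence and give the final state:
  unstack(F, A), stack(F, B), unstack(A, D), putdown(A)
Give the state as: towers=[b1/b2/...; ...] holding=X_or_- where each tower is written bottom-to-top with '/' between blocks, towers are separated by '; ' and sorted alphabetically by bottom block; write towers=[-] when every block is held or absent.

towers=[A; C/B/F; E/D] holding=-

step 1 (unstack(F, A)): towers=[C/B; E/D/A] holding=F
step 2 (stack(F, B)): towers=[C/B/F; E/D/A] holding=-
step 3 (unstack(A, D)): towers=[C/B/F; E/D] holding=A
step 4 (putdown(A)): towers=[A; C/B/F; E/D] holding=-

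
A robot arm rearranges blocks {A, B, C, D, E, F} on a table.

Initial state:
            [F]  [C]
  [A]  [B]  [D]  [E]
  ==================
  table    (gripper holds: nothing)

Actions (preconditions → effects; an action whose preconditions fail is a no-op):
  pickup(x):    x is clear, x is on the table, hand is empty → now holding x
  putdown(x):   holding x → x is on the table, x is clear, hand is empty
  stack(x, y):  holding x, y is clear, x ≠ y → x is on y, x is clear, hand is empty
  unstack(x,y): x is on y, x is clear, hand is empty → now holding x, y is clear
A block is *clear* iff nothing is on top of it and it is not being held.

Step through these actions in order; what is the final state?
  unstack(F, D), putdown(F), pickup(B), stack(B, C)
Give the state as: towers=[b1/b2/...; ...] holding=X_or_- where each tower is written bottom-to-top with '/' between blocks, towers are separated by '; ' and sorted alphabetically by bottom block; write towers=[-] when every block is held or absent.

towers=[A; D; E/C/B; F] holding=-

step 1 (unstack(F, D)): towers=[A; B; D; E/C] holding=F
step 2 (putdown(F)): towers=[A; B; D; E/C; F] holding=-
step 3 (pickup(B)): towers=[A; D; E/C; F] holding=B
step 4 (stack(B, C)): towers=[A; D; E/C/B; F] holding=-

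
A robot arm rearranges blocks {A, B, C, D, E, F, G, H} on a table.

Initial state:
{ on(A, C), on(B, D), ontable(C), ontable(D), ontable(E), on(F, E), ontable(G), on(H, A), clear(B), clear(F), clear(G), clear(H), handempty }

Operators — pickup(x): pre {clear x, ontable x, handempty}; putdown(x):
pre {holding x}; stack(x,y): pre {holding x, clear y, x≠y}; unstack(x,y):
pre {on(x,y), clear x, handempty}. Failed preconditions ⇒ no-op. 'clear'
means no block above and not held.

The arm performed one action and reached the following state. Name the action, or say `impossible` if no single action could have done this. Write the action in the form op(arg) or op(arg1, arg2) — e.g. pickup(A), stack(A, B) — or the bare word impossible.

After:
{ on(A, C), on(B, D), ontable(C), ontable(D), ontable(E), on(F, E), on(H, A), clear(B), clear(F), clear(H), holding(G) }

pickup(G)

target: towers=[C/A/H; D/B; E/F] holding=G
         pickup(G) → towers=[C/A/H; D/B; E/F] holding=G  ← match
     unstack(H, A) → towers=[C/A; D/B; E/F; G] holding=H
     unstack(B, D) → towers=[C/A/H; D; E/F; G] holding=B
     unstack(F, E) → towers=[C/A/H; D/B; E; G] holding=F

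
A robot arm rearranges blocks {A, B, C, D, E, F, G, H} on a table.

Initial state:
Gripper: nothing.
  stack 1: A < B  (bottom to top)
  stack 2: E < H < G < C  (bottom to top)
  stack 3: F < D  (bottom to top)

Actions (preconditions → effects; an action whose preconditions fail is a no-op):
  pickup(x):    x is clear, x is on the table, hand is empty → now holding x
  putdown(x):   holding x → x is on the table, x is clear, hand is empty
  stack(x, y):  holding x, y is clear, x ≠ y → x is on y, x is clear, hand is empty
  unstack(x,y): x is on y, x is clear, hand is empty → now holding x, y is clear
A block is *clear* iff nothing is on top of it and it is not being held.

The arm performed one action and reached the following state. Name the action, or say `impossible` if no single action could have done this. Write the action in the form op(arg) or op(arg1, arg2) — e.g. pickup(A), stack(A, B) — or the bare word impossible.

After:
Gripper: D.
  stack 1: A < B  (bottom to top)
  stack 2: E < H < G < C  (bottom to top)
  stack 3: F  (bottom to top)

unstack(D, F)

target: towers=[A/B; E/H/G/C; F] holding=D
     unstack(B, A) → towers=[A; E/H/G/C; F/D] holding=B
     unstack(D, F) → towers=[A/B; E/H/G/C; F] holding=D  ← match
     unstack(C, G) → towers=[A/B; E/H/G; F/D] holding=C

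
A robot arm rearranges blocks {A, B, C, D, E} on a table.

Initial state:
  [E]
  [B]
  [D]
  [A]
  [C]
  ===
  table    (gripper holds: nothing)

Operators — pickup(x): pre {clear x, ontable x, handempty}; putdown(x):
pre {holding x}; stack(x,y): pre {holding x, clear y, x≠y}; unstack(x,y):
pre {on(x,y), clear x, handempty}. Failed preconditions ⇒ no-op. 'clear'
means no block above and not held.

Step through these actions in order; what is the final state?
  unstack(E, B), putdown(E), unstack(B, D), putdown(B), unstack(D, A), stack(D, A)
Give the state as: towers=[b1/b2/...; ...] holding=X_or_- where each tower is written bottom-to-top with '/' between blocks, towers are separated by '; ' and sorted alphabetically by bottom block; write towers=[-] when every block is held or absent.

towers=[B; C/A/D; E] holding=-

step 1 (unstack(E, B)): towers=[C/A/D/B] holding=E
step 2 (putdown(E)): towers=[C/A/D/B; E] holding=-
step 3 (unstack(B, D)): towers=[C/A/D; E] holding=B
step 4 (putdown(B)): towers=[B; C/A/D; E] holding=-
step 5 (unstack(D, A)): towers=[B; C/A; E] holding=D
step 6 (stack(D, A)): towers=[B; C/A/D; E] holding=-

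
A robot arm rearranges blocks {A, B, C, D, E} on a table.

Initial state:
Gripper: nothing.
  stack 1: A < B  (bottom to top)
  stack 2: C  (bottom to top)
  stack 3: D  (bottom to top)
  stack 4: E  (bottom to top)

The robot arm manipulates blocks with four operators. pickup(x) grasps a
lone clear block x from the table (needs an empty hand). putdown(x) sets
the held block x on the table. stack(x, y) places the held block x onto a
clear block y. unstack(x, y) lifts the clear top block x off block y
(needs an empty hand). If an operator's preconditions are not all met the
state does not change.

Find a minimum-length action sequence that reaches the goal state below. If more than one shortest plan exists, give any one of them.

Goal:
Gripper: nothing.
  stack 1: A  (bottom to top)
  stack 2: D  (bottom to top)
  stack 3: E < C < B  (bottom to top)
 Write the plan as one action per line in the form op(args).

pickup(C)
stack(C, E)
unstack(B, A)
stack(B, C)

step 1 (pickup(C)): towers=[A/B; D; E] holding=C
step 2 (stack(C, E)): towers=[A/B; D; E/C] holding=-
step 3 (unstack(B, A)): towers=[A; D; E/C] holding=B
step 4 (stack(B, C)): towers=[A; D; E/C/B] holding=-
goal check: towers=[A; D; E/C/B] holding=- — reached (length 4, optimal by BFS)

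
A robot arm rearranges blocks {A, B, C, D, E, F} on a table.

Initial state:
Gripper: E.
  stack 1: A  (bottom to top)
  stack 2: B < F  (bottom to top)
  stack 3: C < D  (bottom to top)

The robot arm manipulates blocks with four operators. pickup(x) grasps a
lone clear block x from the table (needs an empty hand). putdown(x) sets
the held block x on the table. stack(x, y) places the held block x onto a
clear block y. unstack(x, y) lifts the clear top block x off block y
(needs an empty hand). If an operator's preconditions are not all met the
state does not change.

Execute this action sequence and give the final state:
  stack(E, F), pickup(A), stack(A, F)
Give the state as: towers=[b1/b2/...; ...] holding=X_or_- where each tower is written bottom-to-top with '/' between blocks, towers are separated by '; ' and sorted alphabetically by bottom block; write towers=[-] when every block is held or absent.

towers=[B/F/E; C/D] holding=A

step 1 (stack(E, F)): towers=[A; B/F/E; C/D] holding=-
step 2 (pickup(A)): towers=[B/F/E; C/D] holding=A
step 3 (stack(A, F)) [no-op]: towers=[B/F/E; C/D] holding=A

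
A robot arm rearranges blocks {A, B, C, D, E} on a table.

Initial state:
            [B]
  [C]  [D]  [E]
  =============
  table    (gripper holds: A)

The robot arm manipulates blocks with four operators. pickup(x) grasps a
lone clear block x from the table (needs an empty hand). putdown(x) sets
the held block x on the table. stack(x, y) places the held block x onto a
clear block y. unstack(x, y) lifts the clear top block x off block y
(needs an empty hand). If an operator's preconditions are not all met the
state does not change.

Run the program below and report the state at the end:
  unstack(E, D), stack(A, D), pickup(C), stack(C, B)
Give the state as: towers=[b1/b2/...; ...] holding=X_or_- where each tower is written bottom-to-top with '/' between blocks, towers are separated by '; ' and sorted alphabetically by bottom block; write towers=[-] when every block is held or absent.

step 1 (unstack(E, D)) [no-op]: towers=[C; D; E/B] holding=A
step 2 (stack(A, D)): towers=[C; D/A; E/B] holding=-
step 3 (pickup(C)): towers=[D/A; E/B] holding=C
step 4 (stack(C, B)): towers=[D/A; E/B/C] holding=-

towers=[D/A; E/B/C] holding=-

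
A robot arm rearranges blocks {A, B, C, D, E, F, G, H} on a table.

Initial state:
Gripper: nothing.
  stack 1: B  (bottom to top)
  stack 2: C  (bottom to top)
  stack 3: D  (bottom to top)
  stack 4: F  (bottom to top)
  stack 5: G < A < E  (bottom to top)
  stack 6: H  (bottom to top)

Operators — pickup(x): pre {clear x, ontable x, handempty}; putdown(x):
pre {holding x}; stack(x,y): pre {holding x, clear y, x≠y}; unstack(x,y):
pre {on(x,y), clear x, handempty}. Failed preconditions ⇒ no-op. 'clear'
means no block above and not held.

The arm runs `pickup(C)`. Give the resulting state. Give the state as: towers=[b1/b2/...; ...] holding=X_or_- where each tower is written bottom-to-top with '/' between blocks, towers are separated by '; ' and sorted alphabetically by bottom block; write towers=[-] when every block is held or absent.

towers=[B; D; F; G/A/E; H] holding=C

before: towers=[B; C; D; F; G/A/E; H] holding=-
pre[pickup(C)]: clear(C) yes, ontable(C) yes, handempty yes
all met → apply pickup(C)
after:  towers=[B; D; F; G/A/E; H] holding=C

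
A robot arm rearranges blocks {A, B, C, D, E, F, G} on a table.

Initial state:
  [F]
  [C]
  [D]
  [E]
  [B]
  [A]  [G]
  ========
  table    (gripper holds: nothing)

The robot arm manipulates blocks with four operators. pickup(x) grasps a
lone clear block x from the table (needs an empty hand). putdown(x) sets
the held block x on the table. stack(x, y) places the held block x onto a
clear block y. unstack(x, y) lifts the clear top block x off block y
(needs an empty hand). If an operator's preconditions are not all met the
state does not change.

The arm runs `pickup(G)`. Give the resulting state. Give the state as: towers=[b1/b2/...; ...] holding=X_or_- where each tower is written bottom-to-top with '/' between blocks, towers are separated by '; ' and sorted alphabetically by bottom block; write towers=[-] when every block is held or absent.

before: towers=[A/B/E/D/C/F; G] holding=-
pre[pickup(G)]: clear(G) ok, ontable(G) ok, handempty ok
all met → apply pickup(G)
after:  towers=[A/B/E/D/C/F] holding=G

towers=[A/B/E/D/C/F] holding=G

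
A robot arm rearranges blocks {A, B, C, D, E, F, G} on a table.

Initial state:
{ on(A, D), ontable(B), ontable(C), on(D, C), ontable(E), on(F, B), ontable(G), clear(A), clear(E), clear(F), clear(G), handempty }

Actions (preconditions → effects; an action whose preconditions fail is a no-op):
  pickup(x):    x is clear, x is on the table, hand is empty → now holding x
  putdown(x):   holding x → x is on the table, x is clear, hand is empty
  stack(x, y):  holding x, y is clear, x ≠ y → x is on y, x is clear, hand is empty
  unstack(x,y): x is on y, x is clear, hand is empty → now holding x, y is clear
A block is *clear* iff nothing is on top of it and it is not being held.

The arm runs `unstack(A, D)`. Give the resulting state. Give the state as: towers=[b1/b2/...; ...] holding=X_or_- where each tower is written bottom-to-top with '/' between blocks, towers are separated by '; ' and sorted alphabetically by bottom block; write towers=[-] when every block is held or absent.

towers=[B/F; C/D; E; G] holding=A

before: towers=[B/F; C/D/A; E; G] holding=-
pre[unstack(A, D)]: on(A,D) ✓, clear(A) ✓, handempty ✓
all met → apply unstack(A, D)
after:  towers=[B/F; C/D; E; G] holding=A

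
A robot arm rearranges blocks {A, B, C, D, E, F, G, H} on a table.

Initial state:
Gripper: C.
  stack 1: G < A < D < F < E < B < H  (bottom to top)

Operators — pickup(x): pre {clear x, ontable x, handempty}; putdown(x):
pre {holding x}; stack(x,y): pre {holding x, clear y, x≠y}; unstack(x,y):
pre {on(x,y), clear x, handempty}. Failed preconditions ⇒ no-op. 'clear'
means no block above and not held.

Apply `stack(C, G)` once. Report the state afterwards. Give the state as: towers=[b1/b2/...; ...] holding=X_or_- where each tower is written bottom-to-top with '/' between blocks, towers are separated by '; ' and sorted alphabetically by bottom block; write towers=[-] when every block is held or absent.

before: towers=[G/A/D/F/E/B/H] holding=C
pre[stack(C, G)]: holding(C) ✓, clear(G) ✗, C≠G ✓
clear(G) unmet → stack(C, G) is a no-op
after:  towers=[G/A/D/F/E/B/H] holding=C

towers=[G/A/D/F/E/B/H] holding=C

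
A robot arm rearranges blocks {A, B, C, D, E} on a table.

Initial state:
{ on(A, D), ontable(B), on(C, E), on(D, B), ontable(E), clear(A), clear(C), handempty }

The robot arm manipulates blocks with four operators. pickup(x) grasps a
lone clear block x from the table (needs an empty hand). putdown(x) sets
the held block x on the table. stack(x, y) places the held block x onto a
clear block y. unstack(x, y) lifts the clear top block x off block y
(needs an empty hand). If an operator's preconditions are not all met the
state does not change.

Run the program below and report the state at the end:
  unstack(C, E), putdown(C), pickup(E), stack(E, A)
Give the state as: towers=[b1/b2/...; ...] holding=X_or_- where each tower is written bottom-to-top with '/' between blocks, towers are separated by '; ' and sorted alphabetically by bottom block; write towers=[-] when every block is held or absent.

towers=[B/D/A/E; C] holding=-

step 1 (unstack(C, E)): towers=[B/D/A; E] holding=C
step 2 (putdown(C)): towers=[B/D/A; C; E] holding=-
step 3 (pickup(E)): towers=[B/D/A; C] holding=E
step 4 (stack(E, A)): towers=[B/D/A/E; C] holding=-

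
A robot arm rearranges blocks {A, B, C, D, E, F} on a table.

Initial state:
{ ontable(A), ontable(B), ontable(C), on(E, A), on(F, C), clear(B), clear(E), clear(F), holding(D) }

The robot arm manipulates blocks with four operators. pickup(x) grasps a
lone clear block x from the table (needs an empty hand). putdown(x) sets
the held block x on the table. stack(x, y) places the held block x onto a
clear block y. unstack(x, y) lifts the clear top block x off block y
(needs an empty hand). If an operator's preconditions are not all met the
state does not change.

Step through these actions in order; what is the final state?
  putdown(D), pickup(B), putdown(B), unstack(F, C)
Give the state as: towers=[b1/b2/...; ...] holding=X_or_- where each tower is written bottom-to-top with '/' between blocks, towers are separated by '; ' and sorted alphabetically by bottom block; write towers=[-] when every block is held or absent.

towers=[A/E; B; C; D] holding=F

step 1 (putdown(D)): towers=[A/E; B; C/F; D] holding=-
step 2 (pickup(B)): towers=[A/E; C/F; D] holding=B
step 3 (putdown(B)): towers=[A/E; B; C/F; D] holding=-
step 4 (unstack(F, C)): towers=[A/E; B; C; D] holding=F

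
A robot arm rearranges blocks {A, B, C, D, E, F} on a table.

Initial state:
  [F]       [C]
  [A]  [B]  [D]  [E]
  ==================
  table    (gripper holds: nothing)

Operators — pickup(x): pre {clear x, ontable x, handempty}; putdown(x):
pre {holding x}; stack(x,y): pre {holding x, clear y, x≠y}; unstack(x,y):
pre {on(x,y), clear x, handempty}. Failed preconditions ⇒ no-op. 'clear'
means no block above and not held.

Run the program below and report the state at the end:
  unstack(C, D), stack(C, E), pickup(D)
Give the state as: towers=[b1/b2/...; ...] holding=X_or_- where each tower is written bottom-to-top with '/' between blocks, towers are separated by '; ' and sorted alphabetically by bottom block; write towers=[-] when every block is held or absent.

towers=[A/F; B; E/C] holding=D

step 1 (unstack(C, D)): towers=[A/F; B; D; E] holding=C
step 2 (stack(C, E)): towers=[A/F; B; D; E/C] holding=-
step 3 (pickup(D)): towers=[A/F; B; E/C] holding=D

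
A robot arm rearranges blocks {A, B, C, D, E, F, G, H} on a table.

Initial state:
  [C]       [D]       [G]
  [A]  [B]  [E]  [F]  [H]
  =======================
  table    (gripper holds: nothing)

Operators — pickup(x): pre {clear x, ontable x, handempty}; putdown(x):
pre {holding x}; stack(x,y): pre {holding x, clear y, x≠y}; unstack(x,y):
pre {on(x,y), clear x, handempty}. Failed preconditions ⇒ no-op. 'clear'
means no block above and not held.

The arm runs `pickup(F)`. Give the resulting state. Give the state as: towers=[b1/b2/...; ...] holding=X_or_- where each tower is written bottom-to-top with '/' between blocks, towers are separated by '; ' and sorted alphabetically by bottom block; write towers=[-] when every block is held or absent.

before: towers=[A/C; B; E/D; F; H/G] holding=-
pre[pickup(F)]: clear(F) ✓, ontable(F) ✓, handempty ✓
all met → apply pickup(F)
after:  towers=[A/C; B; E/D; H/G] holding=F

towers=[A/C; B; E/D; H/G] holding=F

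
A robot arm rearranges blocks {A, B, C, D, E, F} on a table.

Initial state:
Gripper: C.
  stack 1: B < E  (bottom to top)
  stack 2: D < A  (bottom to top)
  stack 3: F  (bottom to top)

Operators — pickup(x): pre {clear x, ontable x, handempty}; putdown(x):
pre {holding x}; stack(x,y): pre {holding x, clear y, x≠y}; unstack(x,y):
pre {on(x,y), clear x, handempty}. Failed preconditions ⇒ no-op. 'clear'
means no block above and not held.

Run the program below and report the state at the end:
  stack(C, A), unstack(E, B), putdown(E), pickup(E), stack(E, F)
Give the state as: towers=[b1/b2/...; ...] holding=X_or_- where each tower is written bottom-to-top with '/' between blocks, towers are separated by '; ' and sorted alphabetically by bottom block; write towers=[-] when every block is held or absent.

towers=[B; D/A/C; F/E] holding=-

step 1 (stack(C, A)): towers=[B/E; D/A/C; F] holding=-
step 2 (unstack(E, B)): towers=[B; D/A/C; F] holding=E
step 3 (putdown(E)): towers=[B; D/A/C; E; F] holding=-
step 4 (pickup(E)): towers=[B; D/A/C; F] holding=E
step 5 (stack(E, F)): towers=[B; D/A/C; F/E] holding=-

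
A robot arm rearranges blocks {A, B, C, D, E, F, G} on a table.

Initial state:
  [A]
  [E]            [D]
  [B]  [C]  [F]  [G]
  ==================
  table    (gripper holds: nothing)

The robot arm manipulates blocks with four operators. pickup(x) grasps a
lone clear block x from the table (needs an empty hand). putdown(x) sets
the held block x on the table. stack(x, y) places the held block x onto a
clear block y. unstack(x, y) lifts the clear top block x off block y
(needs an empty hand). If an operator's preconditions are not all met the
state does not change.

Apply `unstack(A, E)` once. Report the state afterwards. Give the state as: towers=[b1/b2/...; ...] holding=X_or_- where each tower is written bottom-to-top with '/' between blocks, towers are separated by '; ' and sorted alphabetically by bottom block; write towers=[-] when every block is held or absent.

before: towers=[B/E/A; C; F; G/D] holding=-
pre[unstack(A, E)]: on(A,E) yes, clear(A) yes, handempty yes
all met → apply unstack(A, E)
after:  towers=[B/E; C; F; G/D] holding=A

towers=[B/E; C; F; G/D] holding=A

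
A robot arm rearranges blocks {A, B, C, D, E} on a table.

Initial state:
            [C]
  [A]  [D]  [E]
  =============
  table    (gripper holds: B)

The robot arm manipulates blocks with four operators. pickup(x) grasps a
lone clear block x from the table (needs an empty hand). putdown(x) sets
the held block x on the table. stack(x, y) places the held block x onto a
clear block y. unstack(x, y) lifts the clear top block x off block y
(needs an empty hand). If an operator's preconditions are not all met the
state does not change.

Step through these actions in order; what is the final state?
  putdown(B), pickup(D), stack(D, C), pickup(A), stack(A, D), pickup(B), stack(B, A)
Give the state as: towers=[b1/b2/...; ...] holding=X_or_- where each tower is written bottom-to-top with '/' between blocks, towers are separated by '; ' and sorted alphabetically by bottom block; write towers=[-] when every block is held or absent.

step 1 (putdown(B)): towers=[A; B; D; E/C] holding=-
step 2 (pickup(D)): towers=[A; B; E/C] holding=D
step 3 (stack(D, C)): towers=[A; B; E/C/D] holding=-
step 4 (pickup(A)): towers=[B; E/C/D] holding=A
step 5 (stack(A, D)): towers=[B; E/C/D/A] holding=-
step 6 (pickup(B)): towers=[E/C/D/A] holding=B
step 7 (stack(B, A)): towers=[E/C/D/A/B] holding=-

towers=[E/C/D/A/B] holding=-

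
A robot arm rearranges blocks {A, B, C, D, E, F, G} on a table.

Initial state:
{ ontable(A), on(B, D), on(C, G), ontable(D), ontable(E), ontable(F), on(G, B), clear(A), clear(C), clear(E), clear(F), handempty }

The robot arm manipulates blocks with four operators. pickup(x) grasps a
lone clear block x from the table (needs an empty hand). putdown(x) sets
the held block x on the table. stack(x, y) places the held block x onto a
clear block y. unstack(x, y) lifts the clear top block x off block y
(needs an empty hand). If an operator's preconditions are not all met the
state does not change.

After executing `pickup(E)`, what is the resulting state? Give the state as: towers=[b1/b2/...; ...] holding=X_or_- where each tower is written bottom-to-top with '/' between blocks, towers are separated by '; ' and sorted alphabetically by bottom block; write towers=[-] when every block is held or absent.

before: towers=[A; D/B/G/C; E; F] holding=-
pre[pickup(E)]: clear(E) ✓, ontable(E) ✓, handempty ✓
all met → apply pickup(E)
after:  towers=[A; D/B/G/C; F] holding=E

towers=[A; D/B/G/C; F] holding=E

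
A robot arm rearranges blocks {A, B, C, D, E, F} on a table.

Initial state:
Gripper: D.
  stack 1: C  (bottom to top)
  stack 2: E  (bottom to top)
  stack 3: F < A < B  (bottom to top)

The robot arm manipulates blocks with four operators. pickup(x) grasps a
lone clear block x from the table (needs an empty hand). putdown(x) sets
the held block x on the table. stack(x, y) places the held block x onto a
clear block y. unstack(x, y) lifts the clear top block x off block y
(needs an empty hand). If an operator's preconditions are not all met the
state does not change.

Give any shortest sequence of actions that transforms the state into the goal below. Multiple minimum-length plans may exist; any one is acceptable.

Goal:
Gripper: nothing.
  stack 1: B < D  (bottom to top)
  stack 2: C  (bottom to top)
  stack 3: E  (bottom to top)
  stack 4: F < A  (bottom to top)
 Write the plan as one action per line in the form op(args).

step 1 (putdown(D)): towers=[C; D; E; F/A/B] holding=-
step 2 (unstack(B, A)): towers=[C; D; E; F/A] holding=B
step 3 (putdown(B)): towers=[B; C; D; E; F/A] holding=-
step 4 (pickup(D)): towers=[B; C; E; F/A] holding=D
step 5 (stack(D, B)): towers=[B/D; C; E; F/A] holding=-
goal check: towers=[B/D; C; E; F/A] holding=- — reached (length 5, optimal by BFS)

putdown(D)
unstack(B, A)
putdown(B)
pickup(D)
stack(D, B)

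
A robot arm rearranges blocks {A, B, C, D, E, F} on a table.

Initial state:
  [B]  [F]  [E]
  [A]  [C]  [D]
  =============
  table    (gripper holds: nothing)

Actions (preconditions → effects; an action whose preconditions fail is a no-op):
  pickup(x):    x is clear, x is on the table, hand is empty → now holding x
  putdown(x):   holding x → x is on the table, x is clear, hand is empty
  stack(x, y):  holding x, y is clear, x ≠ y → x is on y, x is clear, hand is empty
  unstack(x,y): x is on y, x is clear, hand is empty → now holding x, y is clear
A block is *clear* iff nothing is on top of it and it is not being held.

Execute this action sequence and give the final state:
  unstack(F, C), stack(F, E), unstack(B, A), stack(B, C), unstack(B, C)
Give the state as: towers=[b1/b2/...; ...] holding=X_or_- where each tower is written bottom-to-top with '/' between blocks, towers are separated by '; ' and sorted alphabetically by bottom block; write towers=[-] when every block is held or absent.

step 1 (unstack(F, C)): towers=[A/B; C; D/E] holding=F
step 2 (stack(F, E)): towers=[A/B; C; D/E/F] holding=-
step 3 (unstack(B, A)): towers=[A; C; D/E/F] holding=B
step 4 (stack(B, C)): towers=[A; C/B; D/E/F] holding=-
step 5 (unstack(B, C)): towers=[A; C; D/E/F] holding=B

towers=[A; C; D/E/F] holding=B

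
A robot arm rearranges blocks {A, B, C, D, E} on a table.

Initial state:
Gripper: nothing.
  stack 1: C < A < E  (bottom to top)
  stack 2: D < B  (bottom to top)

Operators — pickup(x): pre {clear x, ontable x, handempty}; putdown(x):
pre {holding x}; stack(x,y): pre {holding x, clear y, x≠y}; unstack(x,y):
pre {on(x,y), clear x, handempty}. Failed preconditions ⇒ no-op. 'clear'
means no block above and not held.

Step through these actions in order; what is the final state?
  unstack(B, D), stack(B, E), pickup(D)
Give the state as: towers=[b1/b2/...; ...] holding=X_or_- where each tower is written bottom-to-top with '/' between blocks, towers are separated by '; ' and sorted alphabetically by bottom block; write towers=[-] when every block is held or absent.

step 1 (unstack(B, D)): towers=[C/A/E; D] holding=B
step 2 (stack(B, E)): towers=[C/A/E/B; D] holding=-
step 3 (pickup(D)): towers=[C/A/E/B] holding=D

towers=[C/A/E/B] holding=D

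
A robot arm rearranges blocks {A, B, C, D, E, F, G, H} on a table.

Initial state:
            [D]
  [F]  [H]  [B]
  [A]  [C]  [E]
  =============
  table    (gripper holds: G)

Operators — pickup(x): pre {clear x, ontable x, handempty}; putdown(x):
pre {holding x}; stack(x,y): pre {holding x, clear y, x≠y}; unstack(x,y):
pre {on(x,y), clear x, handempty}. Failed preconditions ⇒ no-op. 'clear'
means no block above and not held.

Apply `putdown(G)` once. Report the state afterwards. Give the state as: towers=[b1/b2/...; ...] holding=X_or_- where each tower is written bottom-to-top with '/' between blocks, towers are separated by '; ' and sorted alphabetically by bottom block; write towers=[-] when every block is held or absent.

towers=[A/F; C/H; E/B/D; G] holding=-

before: towers=[A/F; C/H; E/B/D] holding=G
pre[putdown(G)]: holding(G) ✓
all met → apply putdown(G)
after:  towers=[A/F; C/H; E/B/D; G] holding=-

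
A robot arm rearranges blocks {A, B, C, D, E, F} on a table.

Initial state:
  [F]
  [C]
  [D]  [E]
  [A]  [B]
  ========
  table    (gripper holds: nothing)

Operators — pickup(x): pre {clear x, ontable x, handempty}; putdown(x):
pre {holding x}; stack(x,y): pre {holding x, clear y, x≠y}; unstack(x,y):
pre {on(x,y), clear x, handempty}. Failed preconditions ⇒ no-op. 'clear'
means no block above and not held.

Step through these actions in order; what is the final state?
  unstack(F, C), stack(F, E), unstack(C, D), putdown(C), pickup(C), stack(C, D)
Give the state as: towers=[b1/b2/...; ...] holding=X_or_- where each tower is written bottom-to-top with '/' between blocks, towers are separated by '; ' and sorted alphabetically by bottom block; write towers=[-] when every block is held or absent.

towers=[A/D/C; B/E/F] holding=-

step 1 (unstack(F, C)): towers=[A/D/C; B/E] holding=F
step 2 (stack(F, E)): towers=[A/D/C; B/E/F] holding=-
step 3 (unstack(C, D)): towers=[A/D; B/E/F] holding=C
step 4 (putdown(C)): towers=[A/D; B/E/F; C] holding=-
step 5 (pickup(C)): towers=[A/D; B/E/F] holding=C
step 6 (stack(C, D)): towers=[A/D/C; B/E/F] holding=-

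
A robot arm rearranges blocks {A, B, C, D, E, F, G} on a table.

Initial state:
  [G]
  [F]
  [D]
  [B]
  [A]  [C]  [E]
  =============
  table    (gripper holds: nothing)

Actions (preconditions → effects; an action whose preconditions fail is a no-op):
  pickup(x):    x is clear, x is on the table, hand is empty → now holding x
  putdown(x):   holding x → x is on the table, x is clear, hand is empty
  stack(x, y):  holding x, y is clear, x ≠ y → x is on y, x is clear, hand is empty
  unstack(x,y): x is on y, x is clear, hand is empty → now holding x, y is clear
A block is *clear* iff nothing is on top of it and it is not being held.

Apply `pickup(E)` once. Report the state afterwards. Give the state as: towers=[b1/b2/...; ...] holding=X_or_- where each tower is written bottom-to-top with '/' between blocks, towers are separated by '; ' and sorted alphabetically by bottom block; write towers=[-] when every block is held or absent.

before: towers=[A/B/D/F/G; C; E] holding=-
pre[pickup(E)]: clear(E) ok, ontable(E) ok, handempty ok
all met → apply pickup(E)
after:  towers=[A/B/D/F/G; C] holding=E

towers=[A/B/D/F/G; C] holding=E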